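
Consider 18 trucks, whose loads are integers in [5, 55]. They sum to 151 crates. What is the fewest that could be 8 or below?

3

Each value above 8 is at least 9, contributing at least 9 − 5 = 4 above the floor 5.
The sum exceeds the floor total 90 by 61, so at most ⌊61/4⌋ = 15 exceed 8, and at least 3 are ≤ 8.
Exactly 3 works: 3 values at 5 and 15 at 9 total 150; raise one of the low values by 1 (still ≤ 8) to hit 151.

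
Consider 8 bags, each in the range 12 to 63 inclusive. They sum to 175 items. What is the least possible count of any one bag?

Minimizing one value means maximizing the remaining 7.
The other 7 can take up 7 × 63 = 441 ≥ 175 − 12, so one bag can sit at its floor of 12.
Achievable: one at 12 and the other 7 totalling 163, which fits since 7 × 12 ≤ 163 ≤ 7 × 63.

12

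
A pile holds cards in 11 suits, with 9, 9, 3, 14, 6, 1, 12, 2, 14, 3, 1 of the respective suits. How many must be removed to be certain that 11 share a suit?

65

In the worst case you take as many as possible of each suit without reaching 11: 9 + 9 + 3 + 10 + 6 + 1 + 10 + 2 + 10 + 3 + 1 = 64.
The next one must give 11 of some suit, so 64 + 1 = 65.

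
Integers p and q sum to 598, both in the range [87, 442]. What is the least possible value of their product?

For a fixed sum, pq is smallest when p and q are as far apart as possible.
At the endpoint p = 156, q = 598 − 156 = 442, so pq = 156 × 442 = 68952.

68952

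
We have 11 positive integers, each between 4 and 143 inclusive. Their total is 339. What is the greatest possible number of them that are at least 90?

With k values at 90 or above and the rest at least 4, the sum is at least 44 + 86k.
Since the sum is 339, we need 86k ≤ 295, i.e. k ≤ 3.
k = 3 is achieved by 3 values at 90 and 8 at 4, total 302; add 37 to one value (staying below 90) to reach 339.

3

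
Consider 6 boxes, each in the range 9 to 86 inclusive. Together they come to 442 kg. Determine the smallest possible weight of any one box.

To make one box as small as possible, make the other 5 as large as possible.
The other 5 contribute at most 5 × 86 = 430, leaving at least 442 − 430 = 12.
Since 12 ≥ 9, this is achievable: one at 12 and 5 at 86.

12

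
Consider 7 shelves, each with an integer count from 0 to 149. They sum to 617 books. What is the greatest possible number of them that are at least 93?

6

Suppose k of them are at least 93. Those contribute at least 93 each and the other 7 − k at least 0 each.
So the total is at least 93k + 0(7 − k) = 0 + 93k. This must be ≤ 617, giving k ≤ 6.
k = 6 is achieved by 6 values at 93 and 1 at 0, total 558; add 59 to one value (staying below 93) to reach 617.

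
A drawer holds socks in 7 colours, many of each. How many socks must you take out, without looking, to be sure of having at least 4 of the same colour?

In the worst case you draw 3 of each of the 7 colours: 7 × 3 = 21.
One more forces 4 of some colour, so 21 + 1 = 22.

22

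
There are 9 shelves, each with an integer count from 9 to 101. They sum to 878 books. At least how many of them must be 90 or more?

If only k of them are at least 90, the other 9 − k are at most 89, so the total is at most k·101 + (9 − k)·89.
This must reach 878, so k·101 + (9 − k)·89 ≥ 878, giving k ≥ 7.
Exactly 7 works: 7 values at 101 and 2 at 89 total 885; lower one of the high values by 7 (still ≥ 90) to hit 878.

7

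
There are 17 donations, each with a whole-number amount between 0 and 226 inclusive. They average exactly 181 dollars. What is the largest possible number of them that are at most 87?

The total is 17 × 181 = 3077.
Each value at 87 or below falls at least 226 − 87 = 139 short of the ceiling 226.
The ceiling total is 17 × 226 = 3842, and we need 3077, so at most ⌊(3842 − 3077)/139⌋ = 5 can be that low.
k = 5 is achieved by 5 values at 87 and 12 at 226, total 3147; lower one of the 226's by 70 (still > 87) to reach 3077.

5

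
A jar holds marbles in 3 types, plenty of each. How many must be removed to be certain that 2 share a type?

4

In the worst case you draw 1 of each of the 3 types: 3 × 1 = 3.
One more forces 2 of some type, so 3 + 1 = 4.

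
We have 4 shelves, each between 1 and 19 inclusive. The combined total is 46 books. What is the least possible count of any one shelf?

1

To make one shelf as small as possible, make the other 3 as large as possible.
The other 3 can take up 3 × 19 = 57 ≥ 46 − 1, so one shelf can sit at its floor of 1.
Achievable: one at 1 and the other 3 totalling 45, which fits since 3 × 1 ≤ 45 ≤ 3 × 19.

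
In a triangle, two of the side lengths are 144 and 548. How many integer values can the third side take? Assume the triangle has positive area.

The triangle inequality gives |144 − 548| < c < 144 + 548, i.e. 404 < c < 692.
So c can be any integer from 405 to 691: 287 values.

287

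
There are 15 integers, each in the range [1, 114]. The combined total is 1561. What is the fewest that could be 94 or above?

Suppose at most 15 − j of them reach 94; then j values are ≤ 93 and the rest ≤ 114.
The total is then ≤ 93·j + 114·(15 − j) = 1710 − 21j. For this to be ≥ 1561 we need j ≤ 7, so at least 15 − 7 = 8 must reach 94.
Exactly 8 works: 8 values at 114 and 7 at 93 total 1563; lower one of the high values by 2 (still ≥ 94) to hit 1561.

8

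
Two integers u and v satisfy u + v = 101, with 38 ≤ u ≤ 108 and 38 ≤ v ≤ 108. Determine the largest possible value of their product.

2550

With u + v fixed, uv peaks when the two are closest together.
Taking u = 50 and v = 51 (both in [38, 108]) gives uv = 2550.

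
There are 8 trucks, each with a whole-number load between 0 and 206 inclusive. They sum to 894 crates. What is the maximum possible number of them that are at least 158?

5

With k values at 158 or above and the rest at least 0, the sum is at least 0 + 158k.
Since the sum is 894, we need 158k ≤ 894, i.e. k ≤ 5.
k = 5 is achieved by 5 values at 158 and 3 at 0, total 790; add 104 to one value (staying below 158) to reach 894.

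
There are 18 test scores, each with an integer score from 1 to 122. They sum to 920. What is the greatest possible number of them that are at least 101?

With k values at 101 or above and the rest at least 1, the sum is at least 18 + 100k.
Since the sum is 920, we need 100k ≤ 902, i.e. k ≤ 9.
k = 9 is achieved by 9 values at 101 and 9 at 1, total 918; add 2 to one value (staying below 101) to reach 920.

9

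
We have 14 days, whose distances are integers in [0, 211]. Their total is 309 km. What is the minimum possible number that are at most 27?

If only k of them are at most 27, the other 14 − k are at least 28, so the total is at least (14 − k)·28 + k·0.
This is ≤ 309, so (14 − k)·28 + 0k ≤ 309, which gives k ≥ 3.
Exactly 3 works: 3 values at 0 and 11 at 28 total 308; raise one of the low values by 1 (still ≤ 27) to hit 309.

3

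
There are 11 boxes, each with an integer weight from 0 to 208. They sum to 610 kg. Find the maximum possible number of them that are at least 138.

4

With k values at 138 or above and the rest at least 0, the sum is at least 0 + 138k.
Since the sum is 610, we need 138k ≤ 610, i.e. k ≤ 4.
k = 4 is achieved by 4 values at 138 and 7 at 0, total 552; add 58 to one value (staying below 138) to reach 610.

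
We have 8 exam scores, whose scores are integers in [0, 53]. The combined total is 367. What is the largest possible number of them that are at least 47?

7

Suppose k of them are at least 47. Those contribute at least 47 each and the other 8 − k at least 0 each.
So the total is at least 47k + 0(8 − k) = 0 + 47k. This must be ≤ 367, giving k ≤ 7.
k = 7 is achieved by 7 values at 47 and 1 at 0, total 329; add 38 to one value (staying below 47) to reach 367.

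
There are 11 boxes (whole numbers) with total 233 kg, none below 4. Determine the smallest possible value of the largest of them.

22

The average is 233/11 > 21, so not all 11 can be 21 or less; the largest is ≥ 22.
Taking 9 copies of 21 and 2 copies of 22 gives exactly 233, so 22 is attained.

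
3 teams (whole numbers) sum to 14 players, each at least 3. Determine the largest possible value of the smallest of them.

4

The average is 14/3 < 5, so some value is ≤ 4.
Achievable: 1 of them at 4 and 2 at 5 total 14.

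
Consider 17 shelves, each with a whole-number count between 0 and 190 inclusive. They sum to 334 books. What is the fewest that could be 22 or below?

If only k of them are at most 22, the other 17 − k are at least 23, so the total is at least (17 − k)·23 + k·0.
This is ≤ 334, so (17 − k)·23 + 0k ≤ 334, which gives k ≥ 3.
Exactly 3 works: 3 values at 0 and 14 at 23 total 322; raise one of the low values by 12 (still ≤ 22) to hit 334.

3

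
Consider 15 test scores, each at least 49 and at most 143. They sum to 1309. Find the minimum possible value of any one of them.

49

Minimizing one value means maximizing the remaining 14.
The other 14 can take up 14 × 143 = 2002 ≥ 1309 − 49, so one score can sit at its floor of 49.
Achievable: one at 49 and the other 14 totalling 1260, which fits since 14 × 49 ≤ 1260 ≤ 14 × 143.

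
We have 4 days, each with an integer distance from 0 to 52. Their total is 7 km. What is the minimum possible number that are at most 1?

If only k of them are at most 1, the other 4 − k are at least 2, so the total is at least (4 − k)·2 + k·0.
This is ≤ 7, so (4 − k)·2 + 0k ≤ 7, which gives k ≥ 1.
Exactly 1 works: 1 value at 0 and 3 at 2 total 6; raise one of the low values by 1 (still ≤ 1) to hit 7.

1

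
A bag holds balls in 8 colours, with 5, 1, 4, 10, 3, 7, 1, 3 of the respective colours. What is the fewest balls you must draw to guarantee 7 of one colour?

In the worst case you take as many as possible of each colour without reaching 7: 5 + 1 + 4 + 6 + 3 + 6 + 1 + 3 = 29.
The next one must give 7 of some colour, so 29 + 1 = 30.

30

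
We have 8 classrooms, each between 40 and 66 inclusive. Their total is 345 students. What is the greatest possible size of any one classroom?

65

Maximizing one value means minimizing the remaining 7.
The other 7 contribute at least 7 × 40 = 280, leaving at most 345 − 280 = 65.
Since 65 ≤ 66, this is achievable: one at 65 and 7 at 40.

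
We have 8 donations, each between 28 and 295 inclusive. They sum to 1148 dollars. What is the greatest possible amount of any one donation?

To make one donation as large as possible, make the other 7 as small as possible.
The other 7 contribute at least 7 × 28 = 196, leaving at most 1148 − 196 = 952.
But each donation is capped at 295, so the maximum is 295.
Achievable: one at 295 and the other 7 totalling 853, which fits since 7 × 28 ≤ 853 ≤ 7 × 295.

295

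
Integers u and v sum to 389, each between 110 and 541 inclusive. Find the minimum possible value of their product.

For a fixed sum, uv is smallest when u and v are as far apart as possible.
At the endpoint u = 110, v = 389 − 110 = 279, so uv = 110 × 279 = 30690.

30690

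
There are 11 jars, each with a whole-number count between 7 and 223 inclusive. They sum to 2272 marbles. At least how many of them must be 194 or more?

Each value short of 194 is at most 193, costing at least 223 − 193 = 30 against the maximum total of 2453.
We can afford to lose at most 2453 − 2272 = 181, so at most ⌊181/30⌋ = 6 fall short, and at least 5 are ≥ 194.
Exactly 5 works: 5 values at 223 and 6 at 193 total 2273; lower one of the high values by 1 (still ≥ 194) to hit 2272.

5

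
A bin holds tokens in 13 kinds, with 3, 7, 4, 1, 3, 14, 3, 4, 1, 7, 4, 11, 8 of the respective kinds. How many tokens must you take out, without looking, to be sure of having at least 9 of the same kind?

In the worst case you take as many as possible of each kind without reaching 9: 3 + 7 + 4 + 1 + 3 + 8 + 3 + 4 + 1 + 7 + 4 + 8 + 8 = 61.
The next one must give 9 of some kind, so 61 + 1 = 62.

62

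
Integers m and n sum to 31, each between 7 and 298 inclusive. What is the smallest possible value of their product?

168

mn = m(31 − m) is concave in m, so over [7, 24] it is minimized at an endpoint.
At the endpoint m = 7, n = 31 − 7 = 24, so mn = 7 × 24 = 168.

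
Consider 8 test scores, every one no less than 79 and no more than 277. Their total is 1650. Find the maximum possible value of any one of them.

To make one score as large as possible, make the other 7 as small as possible.
The other 7 contribute at least 7 × 79 = 553, leaving at most 1650 − 553 = 1097.
But each score is capped at 277, so the maximum is 277.
Achievable: one at 277 and the other 7 totalling 1373, which fits since 7 × 79 ≤ 1373 ≤ 7 × 277.

277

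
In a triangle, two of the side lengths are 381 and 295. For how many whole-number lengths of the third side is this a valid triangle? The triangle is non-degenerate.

589

The triangle inequality gives |381 − 295| < c < 381 + 295, i.e. 86 < c < 676.
So c can be any integer from 87 to 675: 589 values.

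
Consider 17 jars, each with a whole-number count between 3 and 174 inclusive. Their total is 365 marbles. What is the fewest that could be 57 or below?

12

If only k of them are at most 57, the other 17 − k are at least 58, so the total is at least (17 − k)·58 + k·3.
This is ≤ 365, so (17 − k)·58 + 3k ≤ 365, which gives k ≥ 12.
Exactly 12 works: 12 values at 3 and 5 at 58 total 326; raise one of the low values by 39 (still ≤ 57) to hit 365.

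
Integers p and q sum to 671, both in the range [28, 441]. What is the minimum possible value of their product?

For a fixed sum, pq is smallest when p and q are as far apart as possible.
The extreme feasible split is p = 230, q = 441, giving pq = 101430.

101430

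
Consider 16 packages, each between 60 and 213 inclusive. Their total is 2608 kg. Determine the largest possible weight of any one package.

To make one package as large as possible, make the other 15 as small as possible.
The other 15 contribute at least 15 × 60 = 900, leaving at most 2608 − 900 = 1708.
But each package is capped at 213, so the maximum is 213.
Achievable: one at 213 and the other 15 totalling 2395, which fits since 15 × 60 ≤ 2395 ≤ 15 × 213.

213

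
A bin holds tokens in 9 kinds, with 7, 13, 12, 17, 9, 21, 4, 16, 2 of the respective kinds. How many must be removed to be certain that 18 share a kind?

In the worst case you take as many as possible of each kind without reaching 18: 7 + 13 + 12 + 17 + 9 + 17 + 4 + 16 + 2 = 97.
The next one must give 18 of some kind, so 97 + 1 = 98.

98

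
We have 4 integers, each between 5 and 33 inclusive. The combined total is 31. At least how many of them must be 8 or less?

Each value above 8 is at least 9, contributing at least 9 − 5 = 4 above the floor 5.
The sum exceeds the floor total 20 by 11, so at most ⌊11/4⌋ = 2 exceed 8, and at least 2 are ≤ 8.
Exactly 2 works: 2 values at 5 and 2 at 9 total 28; raise one of the low values by 3 (still ≤ 8) to hit 31.

2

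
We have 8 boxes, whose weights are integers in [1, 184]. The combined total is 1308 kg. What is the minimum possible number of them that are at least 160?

2

If only k of them are at least 160, the other 8 − k are at most 159, so the total is at most k·184 + (8 − k)·159.
This must reach 1308, so k·184 + (8 − k)·159 ≥ 1308, giving k ≥ 2.
Exactly 2 works: 2 values at 184 and 6 at 159 total 1322; lower one of the high values by 14 (still ≥ 160) to hit 1308.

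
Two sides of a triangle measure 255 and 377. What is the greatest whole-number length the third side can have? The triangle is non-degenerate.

The third side must be less than 255 + 377 = 632.
The largest integer below 632 is 631.

631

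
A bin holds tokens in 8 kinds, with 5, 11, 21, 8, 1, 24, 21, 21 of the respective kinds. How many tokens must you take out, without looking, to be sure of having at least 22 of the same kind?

110

In the worst case you take as many as possible of each kind without reaching 22: 5 + 11 + 21 + 8 + 1 + 21 + 21 + 21 = 109.
The next one must give 22 of some kind, so 109 + 1 = 110.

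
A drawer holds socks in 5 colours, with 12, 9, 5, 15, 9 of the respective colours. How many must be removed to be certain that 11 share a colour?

In the worst case you take as many as possible of each colour without reaching 11: 10 + 9 + 5 + 10 + 9 = 43.
The next one must give 11 of some colour, so 43 + 1 = 44.

44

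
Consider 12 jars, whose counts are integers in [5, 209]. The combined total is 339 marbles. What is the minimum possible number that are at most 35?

Let j be the number exceeding 35. Then the total is ≥ 36·j + 5·(12 − j) = 60 + 31j.
So 31j ≤ 279 and j ≤ 9; hence at least 12 − 9 = 3 are ≤ 35.
Exactly 3 works: 3 values at 5 and 9 at 36 total 339.

3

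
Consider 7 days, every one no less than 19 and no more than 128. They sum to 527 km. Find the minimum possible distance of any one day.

19

To make one day as small as possible, make the other 6 as large as possible.
The other 6 can take up 6 × 128 = 768 ≥ 527 − 19, so one day can sit at its floor of 19.
Achievable: one at 19 and the other 6 totalling 508, which fits since 6 × 19 ≤ 508 ≤ 6 × 128.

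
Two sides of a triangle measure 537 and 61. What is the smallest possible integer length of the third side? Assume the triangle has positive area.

The third side must exceed |537 − 61| = 476.
The smallest integer above 476 is 477.

477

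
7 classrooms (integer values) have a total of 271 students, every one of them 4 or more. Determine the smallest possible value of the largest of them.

39

If every one of the 7 were at most 38, the total would be at most 7 × 38 = 266 < 271.
Taking 2 copies of 38 and 5 copies of 39 gives exactly 271, so 39 is attained.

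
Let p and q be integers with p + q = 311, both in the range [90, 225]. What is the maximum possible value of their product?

With p + q fixed, pq peaks when the two are closest together.
Taking p = 155 and q = 156 (both in [90, 225]) gives pq = 24180.

24180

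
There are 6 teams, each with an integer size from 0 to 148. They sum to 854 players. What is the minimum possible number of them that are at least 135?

If only k of them are at least 135, the other 6 − k are at most 134, so the total is at most k·148 + (6 − k)·134.
This must reach 854, so k·148 + (6 − k)·134 ≥ 854, giving k ≥ 4.
Exactly 4 works: 4 values at 148 and 2 at 134 total 860; lower one of the high values by 6 (still ≥ 135) to hit 854.

4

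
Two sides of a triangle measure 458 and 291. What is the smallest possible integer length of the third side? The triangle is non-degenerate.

168

The third side must exceed |458 − 291| = 167.
The smallest integer above 167 is 168.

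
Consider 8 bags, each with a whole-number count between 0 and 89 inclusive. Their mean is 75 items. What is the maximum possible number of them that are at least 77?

7

The total is 8 × 75 = 600.
Suppose k of them are at least 77. Those contribute at least 77 each and the other 8 − k at least 0 each.
So the total is at least 77k + 0(8 − k) = 0 + 77k. This must be ≤ 600, giving k ≤ 7.
k = 7 is achieved by 7 values at 77 and 1 at 0, total 539; add 61 to one value (staying below 77) to reach 600.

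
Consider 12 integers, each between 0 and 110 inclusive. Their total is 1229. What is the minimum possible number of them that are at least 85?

Suppose at most 12 − j of them reach 85; then j values are ≤ 84 and the rest ≤ 110.
The total is then ≤ 84·j + 110·(12 − j) = 1320 − 26j. For this to be ≥ 1229 we need j ≤ 3, so at least 12 − 3 = 9 must reach 85.
Exactly 9 works: 9 values at 110 and 3 at 84 total 1242; lower one of the high values by 13 (still ≥ 85) to hit 1229.

9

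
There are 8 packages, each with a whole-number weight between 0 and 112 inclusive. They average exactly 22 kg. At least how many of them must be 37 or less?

The total is 8 × 22 = 176.
Each value above 37 is at least 38, contributing at least 38 − 0 = 38 above the floor 0.
The sum exceeds the floor total 0 by 176, so at most ⌊176/38⌋ = 4 exceed 37, and at least 4 are ≤ 37.
Exactly 4 works: 4 values at 0 and 4 at 38 total 152; raise one of the low values by 24 (still ≤ 37) to hit 176.

4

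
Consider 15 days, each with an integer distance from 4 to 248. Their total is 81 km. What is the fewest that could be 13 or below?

If only k of them are at most 13, the other 15 − k are at least 14, so the total is at least (15 − k)·14 + k·4.
This is ≤ 81, so (15 − k)·14 + 4k ≤ 81, which gives k ≥ 13.
Exactly 13 works: 13 values at 4 and 2 at 14 total 80; raise one of the low values by 1 (still ≤ 13) to hit 81.

13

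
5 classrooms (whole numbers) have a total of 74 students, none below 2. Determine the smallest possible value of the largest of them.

The average is 74/5 > 14, so not all 5 can be 14 or less; the largest is ≥ 15.
Equality holds with 4 values of 15 and 1 value of 14.

15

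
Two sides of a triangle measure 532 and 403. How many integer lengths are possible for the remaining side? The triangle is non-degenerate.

The triangle inequality gives |532 − 403| < c < 532 + 403, i.e. 129 < c < 935.
So c can be any integer from 130 to 934: 805 values.

805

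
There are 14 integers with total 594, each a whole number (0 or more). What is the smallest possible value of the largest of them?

43

If every one of the 14 were at most 42, the total would be at most 14 × 42 = 588 < 594.
Equality holds with 6 values of 43 and 8 values of 42.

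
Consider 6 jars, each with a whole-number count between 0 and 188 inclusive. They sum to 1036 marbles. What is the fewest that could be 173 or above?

Suppose at most 6 − j of them reach 173; then j values are ≤ 172 and the rest ≤ 188.
The total is then ≤ 172·j + 188·(6 − j) = 1128 − 16j. For this to be ≥ 1036 we need j ≤ 5, so at least 6 − 5 = 1 must reach 173.
Exactly 1 works: 1 value at 188 and 5 at 172 total 1048; lower one of the high values by 12 (still ≥ 173) to hit 1036.

1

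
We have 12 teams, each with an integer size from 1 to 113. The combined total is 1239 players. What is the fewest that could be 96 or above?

6

If only k of them are at least 96, the other 12 − k are at most 95, so the total is at most k·113 + (12 − k)·95.
This must reach 1239, so k·113 + (12 − k)·95 ≥ 1239, giving k ≥ 6.
Exactly 6 works: 6 values at 113 and 6 at 95 total 1248; lower one of the high values by 9 (still ≥ 96) to hit 1239.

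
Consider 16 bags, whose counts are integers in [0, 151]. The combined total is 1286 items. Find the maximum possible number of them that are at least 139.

With k values at 139 or above and the rest at least 0, the sum is at least 0 + 139k.
Since the sum is 1286, we need 139k ≤ 1286, i.e. k ≤ 9.
k = 9 is achieved by 9 values at 139 and 7 at 0, total 1251; add 35 to one value (staying below 139) to reach 1286.

9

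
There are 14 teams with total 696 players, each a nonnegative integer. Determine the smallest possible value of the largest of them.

The average is 696/14 > 49, so not all 14 can be 49 or less; the largest is ≥ 50.
Taking 4 copies of 49 and 10 copies of 50 gives exactly 696, so 50 is attained.

50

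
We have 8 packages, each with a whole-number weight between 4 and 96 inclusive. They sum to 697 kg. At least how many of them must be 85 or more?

Suppose at most 8 − j of them reach 85; then j values are ≤ 84 and the rest ≤ 96.
The total is then ≤ 84·j + 96·(8 − j) = 768 − 12j. For this to be ≥ 697 we need j ≤ 5, so at least 8 − 5 = 3 must reach 85.
Exactly 3 works: 3 values at 96 and 5 at 84 total 708; lower one of the high values by 11 (still ≥ 85) to hit 697.

3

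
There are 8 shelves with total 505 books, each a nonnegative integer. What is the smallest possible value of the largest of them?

64

Some value must be at least ⌈505/8⌉ = 64, since 8 × 63 = 504 < 505.
Taking 7 copies of 63 and 1 copy of 64 gives exactly 505, so 64 is attained.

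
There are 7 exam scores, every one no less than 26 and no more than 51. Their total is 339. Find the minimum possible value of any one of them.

Minimizing one value means maximizing the remaining 6.
The other 6 contribute at most 6 × 51 = 306, leaving at least 339 − 306 = 33.
Since 33 ≥ 26, this is achievable: one at 33 and 6 at 51.

33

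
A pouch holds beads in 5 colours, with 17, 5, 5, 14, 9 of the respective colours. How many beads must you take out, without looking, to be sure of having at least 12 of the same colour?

42

In the worst case you take as many as possible of each colour without reaching 12: 11 + 5 + 5 + 11 + 9 = 41.
The next one must give 12 of some colour, so 41 + 1 = 42.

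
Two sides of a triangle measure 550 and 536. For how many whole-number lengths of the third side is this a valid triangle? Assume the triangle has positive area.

The triangle inequality gives |550 − 536| < c < 550 + 536, i.e. 14 < c < 1086.
So c can be any integer from 15 to 1085: 1071 values.

1071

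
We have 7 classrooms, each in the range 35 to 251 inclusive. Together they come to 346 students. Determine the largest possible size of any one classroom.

136

To make one classroom as large as possible, make the other 6 as small as possible.
The other 6 contribute at least 6 × 35 = 210, leaving at most 346 − 210 = 136.
Since 136 ≤ 251, this is achievable: one at 136 and 6 at 35.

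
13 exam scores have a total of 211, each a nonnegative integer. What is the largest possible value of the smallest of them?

If every one of the 13 were at least 17, the total would be at least 13 × 17 = 221 > 211.
Equality holds with 10 values of 16 and 3 values of 17.

16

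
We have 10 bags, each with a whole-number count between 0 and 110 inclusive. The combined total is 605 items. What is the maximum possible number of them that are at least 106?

5

With k values at 106 or above and the rest at least 0, the sum is at least 0 + 106k.
Since the sum is 605, we need 106k ≤ 605, i.e. k ≤ 5.
k = 5 is achieved by 5 values at 106 and 5 at 0, total 530; add 75 to one value (staying below 106) to reach 605.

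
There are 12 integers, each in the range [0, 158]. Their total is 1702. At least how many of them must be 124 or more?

7

Each value short of 124 is at most 123, costing at least 158 − 123 = 35 against the maximum total of 1896.
We can afford to lose at most 1896 − 1702 = 194, so at most ⌊194/35⌋ = 5 fall short, and at least 7 are ≥ 124.
Exactly 7 works: 7 values at 158 and 5 at 123 total 1721; lower one of the high values by 19 (still ≥ 124) to hit 1702.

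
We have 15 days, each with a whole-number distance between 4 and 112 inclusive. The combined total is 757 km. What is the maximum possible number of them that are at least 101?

7

Suppose k of them are at least 101. Those contribute at least 101 each and the other 15 − k at least 4 each.
So the total is at least 101k + 4(15 − k) = 60 + 97k. This must be ≤ 757, giving k ≤ 7.
k = 7 is achieved by 7 values at 101 and 8 at 4, total 739; add 18 to one value (staying below 101) to reach 757.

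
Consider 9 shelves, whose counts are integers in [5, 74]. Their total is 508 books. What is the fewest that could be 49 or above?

Each value short of 49 is at most 48, costing at least 74 − 48 = 26 against the maximum total of 666.
We can afford to lose at most 666 − 508 = 158, so at most ⌊158/26⌋ = 6 fall short, and at least 3 are ≥ 49.
Exactly 3 works: 3 values at 74 and 6 at 48 total 510; lower one of the high values by 2 (still ≥ 49) to hit 508.

3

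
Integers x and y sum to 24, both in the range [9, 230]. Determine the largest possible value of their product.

144

For a fixed sum, the product xy is largest when x and y are as close as possible.
Taking x = 12 and y = 12 (both in [9, 230]) gives xy = 144.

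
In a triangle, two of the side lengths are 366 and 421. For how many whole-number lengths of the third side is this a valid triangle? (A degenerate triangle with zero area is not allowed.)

The triangle inequality gives |366 − 421| < c < 366 + 421, i.e. 55 < c < 787.
So c can be any integer from 56 to 786: 731 values.

731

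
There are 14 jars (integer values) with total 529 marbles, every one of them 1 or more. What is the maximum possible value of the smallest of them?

37

If every one of the 14 were at least 38, the total would be at least 14 × 38 = 532 > 529.
Taking 3 copies of 37 and 11 copies of 38 gives exactly 529, so 37 is attained.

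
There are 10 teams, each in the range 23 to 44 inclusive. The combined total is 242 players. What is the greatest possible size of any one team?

Maximizing one value means minimizing the remaining 9.
The other 9 contribute at least 9 × 23 = 207, leaving at most 242 − 207 = 35.
Since 35 ≤ 44, this is achievable: one at 35 and 9 at 23.

35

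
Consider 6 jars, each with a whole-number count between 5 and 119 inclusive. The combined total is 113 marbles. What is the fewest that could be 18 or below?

1

If only k of them are at most 18, the other 6 − k are at least 19, so the total is at least (6 − k)·19 + k·5.
This is ≤ 113, so (6 − k)·19 + 5k ≤ 113, which gives k ≥ 1.
Exactly 1 works: 1 value at 5 and 5 at 19 total 100; raise one of the low values by 13 (still ≤ 18) to hit 113.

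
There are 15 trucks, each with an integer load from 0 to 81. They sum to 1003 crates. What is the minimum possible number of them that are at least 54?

Each value short of 54 is at most 53, costing at least 81 − 53 = 28 against the maximum total of 1215.
We can afford to lose at most 1215 − 1003 = 212, so at most ⌊212/28⌋ = 7 fall short, and at least 8 are ≥ 54.
Exactly 8 works: 8 values at 81 and 7 at 53 total 1019; lower one of the high values by 16 (still ≥ 54) to hit 1003.

8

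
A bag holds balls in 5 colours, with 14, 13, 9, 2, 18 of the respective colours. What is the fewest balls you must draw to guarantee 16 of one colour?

54

In the worst case you take as many as possible of each colour without reaching 16: 14 + 13 + 9 + 2 + 15 = 53.
The next one must give 16 of some colour, so 53 + 1 = 54.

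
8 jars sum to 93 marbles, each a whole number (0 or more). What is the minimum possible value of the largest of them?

12

The average is 93/8 > 11, so not all 8 can be 11 or less; the largest is ≥ 12.
Taking 3 copies of 11 and 5 copies of 12 gives exactly 93, so 12 is attained.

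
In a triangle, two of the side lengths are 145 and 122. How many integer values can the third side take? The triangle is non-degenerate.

The triangle inequality gives |145 − 122| < c < 145 + 122, i.e. 23 < c < 267.
So c can be any integer from 24 to 266: 243 values.

243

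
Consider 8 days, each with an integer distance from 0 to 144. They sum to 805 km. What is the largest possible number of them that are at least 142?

5

If k of the values are ≥ 142, the total is ≥ 142k + 0(8 − k).
Setting 142k + 0(8 − k) ≤ 805 gives 142k ≤ 805, so k ≤ 5.
k = 5 is achieved by 5 values at 142 and 3 at 0, total 710; add 95 to one value (staying below 142) to reach 805.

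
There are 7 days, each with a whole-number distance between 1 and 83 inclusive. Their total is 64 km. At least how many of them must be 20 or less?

5

Let j be the number exceeding 20. Then the total is ≥ 21·j + 1·(7 − j) = 7 + 20j.
So 20j ≤ 57 and j ≤ 2; hence at least 7 − 2 = 5 are ≤ 20.
Exactly 5 works: 5 values at 1 and 2 at 21 total 47; raise one of the low values by 17 (still ≤ 20) to hit 64.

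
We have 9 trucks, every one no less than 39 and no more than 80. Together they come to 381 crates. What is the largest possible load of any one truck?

Maximizing one value means minimizing the remaining 8.
The other 8 contribute at least 8 × 39 = 312, leaving at most 381 − 312 = 69.
Since 69 ≤ 80, this is achievable: one at 69 and 8 at 39.

69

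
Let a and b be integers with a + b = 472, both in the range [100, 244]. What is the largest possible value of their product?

With a + b fixed, ab peaks when the two are closest together.
Taking a = 236 and b = 236 (both in [100, 244]) gives ab = 55696.

55696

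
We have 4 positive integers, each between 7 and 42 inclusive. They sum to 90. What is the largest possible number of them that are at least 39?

1

If k of the values are ≥ 39, the total is ≥ 39k + 7(4 − k).
Setting 39k + 7(4 − k) ≤ 90 gives 32k ≤ 62, so k ≤ 1.
k = 1 is achieved by 1 value at 39 and 3 at 7, total 60; add 30 to one value (staying below 39) to reach 90.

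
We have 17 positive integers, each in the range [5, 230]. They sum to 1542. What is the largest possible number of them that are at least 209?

If k of the values are ≥ 209, the total is ≥ 209k + 5(17 − k).
Setting 209k + 5(17 − k) ≤ 1542 gives 204k ≤ 1457, so k ≤ 7.
k = 7 is achieved by 7 values at 209 and 10 at 5, total 1513; add 29 to one value (staying below 209) to reach 1542.

7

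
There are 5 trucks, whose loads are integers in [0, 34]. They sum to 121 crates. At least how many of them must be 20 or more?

2

Suppose at most 5 − j of them reach 20; then j values are ≤ 19 and the rest ≤ 34.
The total is then ≤ 19·j + 34·(5 − j) = 170 − 15j. For this to be ≥ 121 we need j ≤ 3, so at least 5 − 3 = 2 must reach 20.
Exactly 2 works: 2 values at 34 and 3 at 19 total 125; lower one of the high values by 4 (still ≥ 20) to hit 121.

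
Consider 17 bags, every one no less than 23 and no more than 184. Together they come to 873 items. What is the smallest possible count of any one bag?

23

To make one bag as small as possible, make the other 16 as large as possible.
The other 16 can take up 16 × 184 = 2944 ≥ 873 − 23, so one bag can sit at its floor of 23.
Achievable: one at 23 and the other 16 totalling 850, which fits since 16 × 23 ≤ 850 ≤ 16 × 184.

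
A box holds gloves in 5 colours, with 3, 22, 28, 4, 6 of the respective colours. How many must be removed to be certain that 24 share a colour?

In the worst case you take as many as possible of each colour without reaching 24: 3 + 22 + 23 + 4 + 6 = 58.
The next one must give 24 of some colour, so 58 + 1 = 59.

59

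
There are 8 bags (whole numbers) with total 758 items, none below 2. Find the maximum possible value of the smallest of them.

94

The average is 758/8 < 95, so some value is ≤ 94.
Equality holds with 2 values of 94 and 6 values of 95.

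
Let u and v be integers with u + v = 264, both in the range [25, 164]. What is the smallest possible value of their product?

Since u + v is fixed, pushing one of them to its bound minimizes the product.
The extreme feasible split is u = 100, v = 164, giving uv = 16400.

16400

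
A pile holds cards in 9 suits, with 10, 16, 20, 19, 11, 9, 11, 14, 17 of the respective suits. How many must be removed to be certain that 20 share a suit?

127

In the worst case you take as many as possible of each suit without reaching 20: 10 + 16 + 19 + 19 + 11 + 9 + 11 + 14 + 17 = 126.
The next one must give 20 of some suit, so 126 + 1 = 127.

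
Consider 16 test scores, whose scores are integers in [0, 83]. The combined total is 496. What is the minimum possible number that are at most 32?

If only k of them are at most 32, the other 16 − k are at least 33, so the total is at least (16 − k)·33 + k·0.
This is ≤ 496, so (16 − k)·33 + 0k ≤ 496, which gives k ≥ 1.
Exactly 1 works: 1 value at 0 and 15 at 33 total 495; raise one of the low values by 1 (still ≤ 32) to hit 496.

1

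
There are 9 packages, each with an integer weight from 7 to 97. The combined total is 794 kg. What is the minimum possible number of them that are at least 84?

4

If only k of them are at least 84, the other 9 − k are at most 83, so the total is at most k·97 + (9 − k)·83.
This must reach 794, so k·97 + (9 − k)·83 ≥ 794, giving k ≥ 4.
Exactly 4 works: 4 values at 97 and 5 at 83 total 803; lower one of the high values by 9 (still ≥ 84) to hit 794.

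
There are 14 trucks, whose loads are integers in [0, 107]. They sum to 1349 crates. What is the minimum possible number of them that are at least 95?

3

Suppose at most 14 − j of them reach 95; then j values are ≤ 94 and the rest ≤ 107.
The total is then ≤ 94·j + 107·(14 − j) = 1498 − 13j. For this to be ≥ 1349 we need j ≤ 11, so at least 14 − 11 = 3 must reach 95.
Exactly 3 works: 3 values at 107 and 11 at 94 total 1355; lower one of the high values by 6 (still ≥ 95) to hit 1349.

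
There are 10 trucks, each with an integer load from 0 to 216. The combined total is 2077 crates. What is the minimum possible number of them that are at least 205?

If only k of them are at least 205, the other 10 − k are at most 204, so the total is at most k·216 + (10 − k)·204.
This must reach 2077, so k·216 + (10 − k)·204 ≥ 2077, giving k ≥ 4.
Exactly 4 works: 4 values at 216 and 6 at 204 total 2088; lower one of the high values by 11 (still ≥ 205) to hit 2077.

4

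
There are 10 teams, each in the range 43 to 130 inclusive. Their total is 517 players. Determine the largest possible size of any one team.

Maximizing one value means minimizing the remaining 9.
The other 9 contribute at least 9 × 43 = 387, leaving at most 517 − 387 = 130.
Since 130 ≤ 130, this is achievable: one at 130 and 9 at 43.

130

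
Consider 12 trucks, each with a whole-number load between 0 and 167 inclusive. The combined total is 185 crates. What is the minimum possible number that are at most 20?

Let j be the number exceeding 20. Then the total is ≥ 21·j + 0·(12 − j) = 0 + 21j.
So 21j ≤ 185 and j ≤ 8; hence at least 12 − 8 = 4 are ≤ 20.
Exactly 4 works: 4 values at 0 and 8 at 21 total 168; raise one of the low values by 17 (still ≤ 20) to hit 185.

4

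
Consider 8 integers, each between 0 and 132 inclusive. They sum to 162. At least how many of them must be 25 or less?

If only k of them are at most 25, the other 8 − k are at least 26, so the total is at least (8 − k)·26 + k·0.
This is ≤ 162, so (8 − k)·26 + 0k ≤ 162, which gives k ≥ 2.
Exactly 2 works: 2 values at 0 and 6 at 26 total 156; raise one of the low values by 6 (still ≤ 25) to hit 162.

2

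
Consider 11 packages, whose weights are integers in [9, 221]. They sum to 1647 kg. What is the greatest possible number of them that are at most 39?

Suppose k of them are at most 39. Those contribute at most 39 each and the rest at most 221 each.
So the total is at most 39k + 221(11 − k) = 2431 − 182k. This must still be ≥ 1647, so k ≤ 4.
k = 4 is achieved by 4 values at 39 and 7 at 221, total 1703; lower one of the 221's by 56 (still > 39) to reach 1647.

4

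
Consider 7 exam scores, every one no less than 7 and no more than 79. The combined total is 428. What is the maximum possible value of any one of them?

79

Maximizing one value means minimizing the remaining 6.
The other 6 contribute at least 6 × 7 = 42, leaving at most 428 − 42 = 386.
But each score is capped at 79, so the maximum is 79.
Achievable: one at 79 and the other 6 totalling 349, which fits since 6 × 7 ≤ 349 ≤ 6 × 79.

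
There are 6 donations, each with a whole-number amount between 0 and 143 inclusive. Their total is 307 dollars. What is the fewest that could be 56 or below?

1

Let j be the number exceeding 56. Then the total is ≥ 57·j + 0·(6 − j) = 0 + 57j.
So 57j ≤ 307 and j ≤ 5; hence at least 6 − 5 = 1 are ≤ 56.
Exactly 1 works: 1 value at 0 and 5 at 57 total 285; raise one of the low values by 22 (still ≤ 56) to hit 307.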